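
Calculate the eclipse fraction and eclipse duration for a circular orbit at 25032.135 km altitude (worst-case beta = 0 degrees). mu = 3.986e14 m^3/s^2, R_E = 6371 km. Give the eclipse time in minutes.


r = 31403.1350 km
T = 923.0378 min
Eclipse fraction = arcsin(R_E/r)/pi = arcsin(6371.0000/31403.1350)/pi
= arcsin(0.2028778)/pi = 0.06502943
Eclipse duration = 0.06502943 * 923.0378 = 60.0246 min

60.0246 minutes


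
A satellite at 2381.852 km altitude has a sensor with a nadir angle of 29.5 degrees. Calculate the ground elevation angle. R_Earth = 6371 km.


r = R_E + alt = 8752.8520 km
Law of sines in the satellite / Earth-center / ground-point triangle:
  sin(nadir)/R_E = sin(90 + el)/r  =>  cos(el) = (r/R_E)*sin(nadir)
cos(el) = (8752.8520 / 6371.0000) * sin(29.5 deg) = 0.6765203
el = arccos(0.6765203) = 47.4277 deg
(Earth-central angle = 90 - nadir - el = 13.0723 deg)

47.4277 degrees


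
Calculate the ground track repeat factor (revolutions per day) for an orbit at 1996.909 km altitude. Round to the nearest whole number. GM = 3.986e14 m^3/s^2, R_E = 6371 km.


r = 8.367909e+06 m
T = 2*pi*sqrt(r^3/mu) = 7617.9241 s = 126.9654 min
revs/day = 1440 / 126.9654 = 11.3417
Rounded: 11 revolutions per day

11 revolutions per day


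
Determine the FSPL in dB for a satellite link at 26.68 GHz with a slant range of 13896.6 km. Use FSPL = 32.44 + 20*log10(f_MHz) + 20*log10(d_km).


f = 26.68 GHz = 26680.0000 MHz
d = 13896.6 km
FSPL = 32.44 + 20*log10(26680.0000) + 20*log10(13896.6)
FSPL = 32.44 + 88.5237 + 82.8582
FSPL = 203.8219 dB

203.8219 dB


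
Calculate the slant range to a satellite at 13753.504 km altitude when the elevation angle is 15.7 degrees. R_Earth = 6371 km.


h = 13753.504 km, el = 15.7 deg
d = -R_E*sin(el) + sqrt((R_E*sin(el))^2 + 2*R_E*h + h^2)
d = -6371.0000*sin(0.2740167) + sqrt((6371.0000*0.2706004)^2 + 2*6371.0000*13753.504 + 13753.504^2)
d = 17443.1165 km

17443.1165 km


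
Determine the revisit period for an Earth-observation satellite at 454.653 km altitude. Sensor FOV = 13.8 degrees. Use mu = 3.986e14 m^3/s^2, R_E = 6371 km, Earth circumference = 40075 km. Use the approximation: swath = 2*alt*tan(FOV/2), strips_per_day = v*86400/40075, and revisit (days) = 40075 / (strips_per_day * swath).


swath = 2*454.653*tan(0.1204277) = 110.0381 km
v = sqrt(mu/r) = 7641.8154 m/s = 7.6418 km/s
strips/day = v*86400/40075 = 7.6418*86400/40075 = 16.4754
coverage/day = strips * swath = 16.4754 * 110.0381 = 1812.9253 km
revisit = 40075 / 1812.9253 = 22.1052 days

22.1052 days


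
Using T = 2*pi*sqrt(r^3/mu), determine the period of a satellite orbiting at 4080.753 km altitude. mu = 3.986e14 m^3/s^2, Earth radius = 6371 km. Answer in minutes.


r = 10451.7530 km = 1.0451753e+07 m
T = 2*pi*sqrt(r^3/mu) = 2*pi*sqrt(1.1417405e+21 / 3.986e14)
T = 10633.9577 s = 177.2326 min

177.2326 minutes


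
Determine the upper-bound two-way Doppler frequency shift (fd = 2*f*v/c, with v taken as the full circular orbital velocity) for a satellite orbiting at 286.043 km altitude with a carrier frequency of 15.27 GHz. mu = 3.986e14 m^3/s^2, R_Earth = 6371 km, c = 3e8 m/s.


r = 6.657043e+06 m
v = sqrt(mu/r) = 7737.9865 m/s (worst-case radial velocity)
f = 15.27 GHz = 1.527e+10 Hz
fd = 2*f*v/c = 2*1.527e+10*7737.9865/3.0e+08
fd = 787727.0228 Hz

787727.0228 Hz


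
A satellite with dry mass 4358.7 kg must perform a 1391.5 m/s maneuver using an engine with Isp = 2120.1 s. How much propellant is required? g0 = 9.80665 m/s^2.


ve = Isp * g0 = 2120.1 * 9.80665 = 20791.078665 m/s
mass ratio = exp(dv/ve) = exp(1391.5/20791.078665) = 1.06921822
m_prop = m_dry * (mr - 1) = 4358.7 * (1.06921822 - 1)
m_prop = 301.7014 kg

301.7014 kg


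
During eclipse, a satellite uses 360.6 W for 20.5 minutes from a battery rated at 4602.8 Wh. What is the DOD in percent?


E_used = P * t / 60 = 360.6 * 20.5 / 60 = 123.2050 Wh
DOD = E_used / E_total * 100 = 123.2050 / 4602.8 * 100
DOD = 2.6767 %

2.6767 %


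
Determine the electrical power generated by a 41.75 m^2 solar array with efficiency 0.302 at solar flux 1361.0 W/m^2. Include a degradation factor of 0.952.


P = area * eta * S * degradation
P = 41.75 * 0.302 * 1361.0 * 0.952
P = 16336.4804 W

16336.4804 W


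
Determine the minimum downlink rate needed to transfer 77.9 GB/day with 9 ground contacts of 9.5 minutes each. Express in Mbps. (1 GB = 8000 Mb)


total contact time = 9 * 9.5 * 60 = 5130.0000 s
data = 77.9 GB = 623200.0000 Mb
rate = 623200.0000 / 5130.0000 = 121.4815 Mbps

121.4815 Mbps


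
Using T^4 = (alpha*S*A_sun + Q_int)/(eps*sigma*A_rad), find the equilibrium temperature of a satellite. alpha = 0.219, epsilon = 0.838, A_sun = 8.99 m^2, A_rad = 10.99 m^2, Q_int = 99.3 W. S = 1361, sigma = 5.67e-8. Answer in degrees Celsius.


Numerator = alpha*S*A_sun + Q_int = 0.219*1361*8.99 + 99.3 = 2778.8504 W
Denominator = eps*sigma*A_rad = 0.838*5.67e-8*10.99 = 5.2218545e-07 W/K^4
T^4 = 5.3215776e+09 K^4
T = 270.0910 K = -3.0590 C

-3.0590 degrees Celsius


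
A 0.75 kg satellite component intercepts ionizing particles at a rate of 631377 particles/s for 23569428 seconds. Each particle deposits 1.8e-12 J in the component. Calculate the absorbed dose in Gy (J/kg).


Total energy deposited = rate * time * E_per
  = 631377 * 23569428 * 1.8e-12 = 26.7862 J
Dose = E_total / mass = 26.7862 / 0.75
Dose = 35.7149 Gy

35.7149 Gy


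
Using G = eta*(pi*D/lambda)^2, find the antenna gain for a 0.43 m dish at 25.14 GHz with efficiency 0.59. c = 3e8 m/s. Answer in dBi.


lambda = c/f = 3e8 / 2.514e+10 = 0.01193317 m
G = eta*(pi*D/lambda)^2 = 0.59*(pi*0.43/0.01193317)^2
G = 7560.9559 (linear)
G = 10*log10(7560.9559) = 38.7858 dBi

38.7858 dBi


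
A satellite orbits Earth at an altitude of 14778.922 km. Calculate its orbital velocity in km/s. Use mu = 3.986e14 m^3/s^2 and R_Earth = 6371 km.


r = R_E + alt = 6371.0 + 14778.922 = 21149.9220 km = 2.1149922e+07 m
v = sqrt(mu/r) = sqrt(3.986e14 / 2.1149922e+07) = 4341.2447 m/s = 4.3412 km/s

4.3412 km/s


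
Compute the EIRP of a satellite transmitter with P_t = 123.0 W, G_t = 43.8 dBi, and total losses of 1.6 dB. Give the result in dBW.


Pt = 123.0 W = 20.8991 dBW
EIRP = Pt_dBW + Gt - losses = 20.8991 + 43.8 - 1.6 = 63.0991 dBW

63.0991 dBW


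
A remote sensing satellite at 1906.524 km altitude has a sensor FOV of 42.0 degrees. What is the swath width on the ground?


FOV = 42.0 deg = 0.7330383 rad
swath = 2 * alt * tan(FOV/2) = 2 * 1906.524 * tan(0.3665191)
swath = 2 * 1906.524 * 0.383864
swath = 1463.6920 km

1463.6920 km


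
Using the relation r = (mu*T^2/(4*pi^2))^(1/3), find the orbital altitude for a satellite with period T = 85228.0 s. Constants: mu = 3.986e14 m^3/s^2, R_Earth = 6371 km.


T = 85228.0 s
r = (mu*T^2/(4*pi^2))^(1/3) = (3.986e14 * 85228.0^2 / (4*pi^2))^(1/3)
r = 4.1858216e+07 m = 41858.2163 km
alt = r - R_E = 41858.2163 - 6371 = 35487.2163 km

35487.2163 km


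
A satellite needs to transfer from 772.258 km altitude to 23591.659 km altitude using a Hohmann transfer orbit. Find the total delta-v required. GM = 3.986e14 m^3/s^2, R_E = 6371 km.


r1 = 7143.2580 km = 7.143258e+06 m
r2 = 29962.6590 km = 2.9962659e+07 m
dv1 = sqrt(mu/r1)*(sqrt(2*r2/(r1+r2)) - 1) = 2023.0150 m/s
dv2 = sqrt(mu/r2)*(1 - sqrt(2*r1/(r1+r2))) = 1384.1737 m/s
total dv = |dv1| + |dv2| = 2023.0150 + 1384.1737 = 3407.1886 m/s = 3.4072 km/s

3.4072 km/s


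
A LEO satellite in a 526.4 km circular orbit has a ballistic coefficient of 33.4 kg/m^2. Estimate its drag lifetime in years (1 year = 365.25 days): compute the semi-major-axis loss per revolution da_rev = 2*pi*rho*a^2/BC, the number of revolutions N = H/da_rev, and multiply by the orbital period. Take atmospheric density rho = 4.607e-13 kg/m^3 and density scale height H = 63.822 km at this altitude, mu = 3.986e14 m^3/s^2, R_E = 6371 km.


a = R_E + alt = 6897.4000 km = 6.8974e+06 m
da_rev = 2*pi*rho*a^2/BC = 2*pi*4.607e-13*(6.8974e+06)^2/33.4 = 4.123086 m per revolution
N = H/da_rev = 63822.0000 m / 4.123086 m = 15479.1807 revolutions
P = 2*pi*sqrt(a^3/mu) = 5700.8464 s
lifetime = N*P = 15479.1807 * 5700.8464 = 8.8244432e+07 s = 1021.3476 days
years = 1021.3476 / 365.25 = 2.7963 years

2.7963 years


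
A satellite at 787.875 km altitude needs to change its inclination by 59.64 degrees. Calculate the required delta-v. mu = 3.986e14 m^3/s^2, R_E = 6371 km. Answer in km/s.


r = 7158.8750 km = 7.158875e+06 m
V = sqrt(mu/r) = 7461.8456 m/s
di = 59.64 deg = 1.0409 rad
dV = 2*V*sin(di/2) = 2*7461.8456*sin(0.5204572)
dV = 7421.2060 m/s = 7.4212 km/s

7.4212 km/s


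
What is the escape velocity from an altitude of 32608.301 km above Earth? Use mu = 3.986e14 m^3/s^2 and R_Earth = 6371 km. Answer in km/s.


r = 6371.0 + 32608.301 = 38979.3010 km = 3.8979301e+07 m
v_esc = sqrt(2*mu/r) = sqrt(2*3.986e14 / 3.8979301e+07)
v_esc = 4522.3755 m/s = 4.5224 km/s

4.5224 km/s


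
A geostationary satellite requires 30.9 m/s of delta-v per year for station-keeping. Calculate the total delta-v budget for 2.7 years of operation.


dV = rate * years = 30.9 * 2.7
dV = 83.4300 m/s

83.4300 m/s


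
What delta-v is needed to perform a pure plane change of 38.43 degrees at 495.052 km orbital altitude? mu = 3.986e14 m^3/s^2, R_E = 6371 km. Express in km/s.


r = 6866.0520 km = 6.866052e+06 m
V = sqrt(mu/r) = 7619.3005 m/s
di = 38.43 deg = 0.67073 rad
dV = 2*V*sin(di/2) = 2*7619.3005*sin(0.335365)
dV = 5015.2350 m/s = 5.0152 km/s

5.0152 km/s


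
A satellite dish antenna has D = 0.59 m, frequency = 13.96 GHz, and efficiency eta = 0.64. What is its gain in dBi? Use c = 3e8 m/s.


lambda = c/f = 3e8 / 1.396e+10 = 0.02148997 m
G = eta*(pi*D/lambda)^2 = 0.64*(pi*0.59/0.02148997)^2
G = 4761.1523 (linear)
G = 10*log10(4761.1523) = 36.7771 dBi

36.7771 dBi


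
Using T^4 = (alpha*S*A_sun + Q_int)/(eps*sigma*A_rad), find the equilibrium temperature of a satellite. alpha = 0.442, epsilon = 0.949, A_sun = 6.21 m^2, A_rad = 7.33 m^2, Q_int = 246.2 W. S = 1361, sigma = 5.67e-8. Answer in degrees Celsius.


Numerator = alpha*S*A_sun + Q_int = 0.442*1361*6.21 + 246.2 = 3981.9000 W
Denominator = eps*sigma*A_rad = 0.949*5.67e-8*7.33 = 3.9441484e-07 W/K^4
T^4 = 1.0095716e+10 K^4
T = 316.9818 K = 43.8318 C

43.8318 degrees Celsius


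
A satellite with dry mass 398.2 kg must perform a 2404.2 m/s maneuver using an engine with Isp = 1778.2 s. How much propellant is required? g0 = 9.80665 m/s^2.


ve = Isp * g0 = 1778.2 * 9.80665 = 17438.185030 m/s
mass ratio = exp(dv/ve) = exp(2404.2/17438.185030) = 1.14782615
m_prop = m_dry * (mr - 1) = 398.2 * (1.14782615 - 1)
m_prop = 58.8644 kg

58.8644 kg


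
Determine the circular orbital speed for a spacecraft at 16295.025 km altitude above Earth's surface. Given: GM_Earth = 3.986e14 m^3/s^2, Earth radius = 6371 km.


r = R_E + alt = 6371.0 + 16295.025 = 22666.0250 km = 2.2666025e+07 m
v = sqrt(mu/r) = sqrt(3.986e14 / 2.2666025e+07) = 4193.5417 m/s = 4.1935 km/s

4.1935 km/s


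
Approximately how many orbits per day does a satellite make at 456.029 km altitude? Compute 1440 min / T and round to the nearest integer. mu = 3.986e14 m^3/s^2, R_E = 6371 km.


r = 6.827029e+06 m
T = 2*pi*sqrt(r^3/mu) = 5613.8246 s = 93.5637 min
revs/day = 1440 / 93.5637 = 15.3906
Rounded: 15 revolutions per day

15 revolutions per day


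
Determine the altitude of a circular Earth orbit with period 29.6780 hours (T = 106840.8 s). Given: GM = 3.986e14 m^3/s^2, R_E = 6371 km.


T = 106840.8 s
r = (mu*T^2/(4*pi^2))^(1/3) = (3.986e14 * 106840.8^2 / (4*pi^2))^(1/3)
r = 4.8665061e+07 m = 48665.0611 km
alt = r - R_E = 48665.0611 - 6371 = 42294.0611 km

42294.0611 km


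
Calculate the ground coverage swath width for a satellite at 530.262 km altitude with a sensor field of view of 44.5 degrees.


FOV = 44.5 deg = 0.7766715 rad
swath = 2 * alt * tan(FOV/2) = 2 * 530.262 * tan(0.3883358)
swath = 2 * 530.262 * 0.4091108
swath = 433.8718 km

433.8718 km


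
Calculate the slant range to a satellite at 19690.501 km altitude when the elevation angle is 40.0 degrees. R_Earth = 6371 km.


h = 19690.501 km, el = 40.0 deg
d = -R_E*sin(el) + sqrt((R_E*sin(el))^2 + 2*R_E*h + h^2)
d = -6371.0000*sin(0.6981317) + sqrt((6371.0000*0.6427876)^2 + 2*6371.0000*19690.501 + 19690.501^2)
d = 21505.2465 km

21505.2465 km


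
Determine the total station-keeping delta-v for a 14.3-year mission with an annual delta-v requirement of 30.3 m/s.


dV = rate * years = 30.3 * 14.3
dV = 433.2900 m/s

433.2900 m/s


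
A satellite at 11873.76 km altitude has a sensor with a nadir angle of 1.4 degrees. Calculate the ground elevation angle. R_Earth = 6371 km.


r = R_E + alt = 18244.7600 km
Law of sines in the satellite / Earth-center / ground-point triangle:
  sin(nadir)/R_E = sin(90 + el)/r  =>  cos(el) = (r/R_E)*sin(nadir)
cos(el) = (18244.7600 / 6371.0000) * sin(1.4 deg) = 0.06996692
el = arccos(0.06996692) = 85.9879 deg
(Earth-central angle = 90 - nadir - el = 2.6121 deg)

85.9879 degrees


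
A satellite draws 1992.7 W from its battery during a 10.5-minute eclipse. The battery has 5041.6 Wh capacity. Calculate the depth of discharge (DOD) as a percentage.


E_used = P * t / 60 = 1992.7 * 10.5 / 60 = 348.7225 Wh
DOD = E_used / E_total * 100 = 348.7225 / 5041.6 * 100
DOD = 6.9169 %

6.9169 %


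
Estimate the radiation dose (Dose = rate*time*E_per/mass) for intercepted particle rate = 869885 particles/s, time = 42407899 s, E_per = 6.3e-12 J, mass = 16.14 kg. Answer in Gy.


Total energy deposited = rate * time * E_per
  = 869885 * 42407899 * 6.3e-12 = 232.4070 J
Dose = E_total / mass = 232.4070 / 16.14
Dose = 14.3994 Gy

14.3994 Gy


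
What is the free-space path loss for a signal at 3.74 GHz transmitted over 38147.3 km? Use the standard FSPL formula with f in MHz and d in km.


f = 3.74 GHz = 3740.0000 MHz
d = 38147.3 km
FSPL = 32.44 + 20*log10(3740.0000) + 20*log10(38147.3)
FSPL = 32.44 + 71.4574 + 91.6293
FSPL = 195.5267 dB

195.5267 dB


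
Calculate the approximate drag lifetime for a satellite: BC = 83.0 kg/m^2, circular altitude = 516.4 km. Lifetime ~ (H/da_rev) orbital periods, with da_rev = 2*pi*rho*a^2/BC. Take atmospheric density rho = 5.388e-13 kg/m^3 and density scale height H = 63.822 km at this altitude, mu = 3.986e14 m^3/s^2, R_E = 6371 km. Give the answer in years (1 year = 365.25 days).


a = R_E + alt = 6887.4000 km = 6.8874e+06 m
da_rev = 2*pi*rho*a^2/BC = 2*pi*5.388e-13*(6.8874e+06)^2/83.0 = 1.934817 m per revolution
N = H/da_rev = 63822.0000 m / 1.934817 m = 32986.0592 revolutions
P = 2*pi*sqrt(a^3/mu) = 5688.4531 s
lifetime = N*P = 32986.0592 * 5688.4531 = 1.8763965e+08 s = 2171.7552 days
years = 2171.7552 / 365.25 = 5.9459 years

5.9459 years


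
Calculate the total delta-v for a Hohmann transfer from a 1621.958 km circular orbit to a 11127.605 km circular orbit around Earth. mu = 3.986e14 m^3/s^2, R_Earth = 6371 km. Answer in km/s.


r1 = 7992.9580 km = 7.992958e+06 m
r2 = 17498.6050 km = 1.7498605e+07 m
dv1 = sqrt(mu/r1)*(sqrt(2*r2/(r1+r2)) - 1) = 1212.5486 m/s
dv2 = sqrt(mu/r2)*(1 - sqrt(2*r1/(r1+r2))) = 993.2036 m/s
total dv = |dv1| + |dv2| = 1212.5486 + 993.2036 = 2205.7523 m/s = 2.2058 km/s

2.2058 km/s


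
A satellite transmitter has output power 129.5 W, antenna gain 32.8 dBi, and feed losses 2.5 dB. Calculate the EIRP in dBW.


Pt = 129.5 W = 21.1227 dBW
EIRP = Pt_dBW + Gt - losses = 21.1227 + 32.8 - 2.5 = 51.4227 dBW

51.4227 dBW


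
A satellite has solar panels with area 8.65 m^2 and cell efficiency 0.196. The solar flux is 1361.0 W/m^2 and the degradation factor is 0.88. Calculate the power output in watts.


P = area * eta * S * degradation
P = 8.65 * 0.196 * 1361.0 * 0.88
P = 2030.5467 W

2030.5467 W


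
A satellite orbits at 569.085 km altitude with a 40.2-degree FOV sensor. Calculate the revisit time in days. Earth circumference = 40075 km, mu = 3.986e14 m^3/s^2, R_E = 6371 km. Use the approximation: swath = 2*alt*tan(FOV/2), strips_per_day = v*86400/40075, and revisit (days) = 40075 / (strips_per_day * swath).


swath = 2*569.085*tan(0.3508112) = 416.5111 km
v = sqrt(mu/r) = 7578.5523 m/s = 7.5786 km/s
strips/day = v*86400/40075 = 7.5786*86400/40075 = 16.3390
coverage/day = strips * swath = 16.3390 * 416.5111 = 6805.3900 km
revisit = 40075 / 6805.3900 = 5.8887 days

5.8887 days


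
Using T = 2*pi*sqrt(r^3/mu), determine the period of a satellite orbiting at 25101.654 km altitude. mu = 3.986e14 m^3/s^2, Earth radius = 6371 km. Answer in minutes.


r = 31472.6540 km = 3.1472654e+07 m
T = 2*pi*sqrt(r^3/mu) = 2*pi*sqrt(3.1174543e+22 / 3.986e14)
T = 55566.2735 s = 926.1046 min

926.1046 minutes


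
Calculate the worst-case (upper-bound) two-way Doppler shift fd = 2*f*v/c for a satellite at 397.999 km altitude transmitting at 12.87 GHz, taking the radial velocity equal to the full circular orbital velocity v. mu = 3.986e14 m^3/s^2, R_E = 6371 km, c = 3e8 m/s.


r = 6.768999e+06 m
v = sqrt(mu/r) = 7673.7284 m/s (worst-case radial velocity)
f = 12.87 GHz = 1.287e+10 Hz
fd = 2*f*v/c = 2*1.287e+10*7673.7284/3.0e+08
fd = 658405.8941 Hz

658405.8941 Hz


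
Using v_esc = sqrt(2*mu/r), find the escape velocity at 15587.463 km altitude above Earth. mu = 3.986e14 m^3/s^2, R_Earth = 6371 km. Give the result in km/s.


r = 6371.0 + 15587.463 = 21958.4630 km = 2.1958463e+07 m
v_esc = sqrt(2*mu/r) = sqrt(2*3.986e14 / 2.1958463e+07)
v_esc = 6025.3555 m/s = 6.0254 km/s

6.0254 km/s


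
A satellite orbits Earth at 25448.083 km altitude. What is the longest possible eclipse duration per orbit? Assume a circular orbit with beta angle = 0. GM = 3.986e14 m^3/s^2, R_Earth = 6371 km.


r = 31819.0830 km
T = 941.4374 min
Eclipse fraction = arcsin(R_E/r)/pi = arcsin(6371.0000/31819.0830)/pi
= arcsin(0.2002258)/pi = 0.06416756
Eclipse duration = 0.06416756 * 941.4374 = 60.4097 min

60.4097 minutes


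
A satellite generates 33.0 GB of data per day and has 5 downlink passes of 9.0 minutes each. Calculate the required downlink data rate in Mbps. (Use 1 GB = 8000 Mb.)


total contact time = 5 * 9.0 * 60 = 2700.0000 s
data = 33.0 GB = 264000.0000 Mb
rate = 264000.0000 / 2700.0000 = 97.7778 Mbps

97.7778 Mbps


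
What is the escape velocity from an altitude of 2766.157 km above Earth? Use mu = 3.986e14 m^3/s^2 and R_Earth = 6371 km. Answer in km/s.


r = 6371.0 + 2766.157 = 9137.1570 km = 9.137157e+06 m
v_esc = sqrt(2*mu/r) = sqrt(2*3.986e14 / 9.137157e+06)
v_esc = 9340.6716 m/s = 9.3407 km/s

9.3407 km/s


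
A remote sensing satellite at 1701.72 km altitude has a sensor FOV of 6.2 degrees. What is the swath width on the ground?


FOV = 6.2 deg = 0.1082104 rad
swath = 2 * alt * tan(FOV/2) = 2 * 1701.72 * tan(0.05410521)
swath = 2 * 1701.72 * 0.05415806
swath = 184.3237 km

184.3237 km


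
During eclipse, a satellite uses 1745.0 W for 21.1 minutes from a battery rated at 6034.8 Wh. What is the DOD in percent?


E_used = P * t / 60 = 1745.0 * 21.1 / 60 = 613.6583 Wh
DOD = E_used / E_total * 100 = 613.6583 / 6034.8 * 100
DOD = 10.1687 %

10.1687 %


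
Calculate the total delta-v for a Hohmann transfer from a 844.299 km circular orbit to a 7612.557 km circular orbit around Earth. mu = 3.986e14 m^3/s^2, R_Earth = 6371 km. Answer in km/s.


r1 = 7215.2990 km = 7.215299e+06 m
r2 = 13983.5570 km = 1.3983557e+07 m
dv1 = sqrt(mu/r1)*(sqrt(2*r2/(r1+r2)) - 1) = 1104.4626 m/s
dv2 = sqrt(mu/r2)*(1 - sqrt(2*r1/(r1+r2))) = 934.0002 m/s
total dv = |dv1| + |dv2| = 1104.4626 + 934.0002 = 2038.4628 m/s = 2.0385 km/s

2.0385 km/s


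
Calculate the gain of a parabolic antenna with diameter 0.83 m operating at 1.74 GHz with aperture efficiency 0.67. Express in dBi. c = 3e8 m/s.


lambda = c/f = 3e8 / 1.74e+09 = 0.1724138 m
G = eta*(pi*D/lambda)^2 = 0.67*(pi*0.83/0.1724138)^2
G = 153.2451 (linear)
G = 10*log10(153.2451) = 21.8539 dBi

21.8539 dBi


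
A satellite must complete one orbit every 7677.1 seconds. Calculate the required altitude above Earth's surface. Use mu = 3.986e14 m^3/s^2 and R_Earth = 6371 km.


T = 7677.1 s
r = (mu*T^2/(4*pi^2))^(1/3) = (3.986e14 * 7677.1^2 / (4*pi^2))^(1/3)
r = 8.4111876e+06 m = 8411.1876 km
alt = r - R_E = 8411.1876 - 6371 = 2040.1876 km

2040.1876 km


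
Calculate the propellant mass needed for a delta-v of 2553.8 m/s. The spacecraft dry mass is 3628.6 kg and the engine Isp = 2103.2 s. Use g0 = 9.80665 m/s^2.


ve = Isp * g0 = 2103.2 * 9.80665 = 20625.346280 m/s
mass ratio = exp(dv/ve) = exp(2553.8/20625.346280) = 1.13181046
m_prop = m_dry * (mr - 1) = 3628.6 * (1.13181046 - 1)
m_prop = 478.2874 kg

478.2874 kg


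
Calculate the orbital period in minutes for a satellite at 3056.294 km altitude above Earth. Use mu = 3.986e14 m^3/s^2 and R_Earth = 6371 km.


r = 9427.2940 km = 9.427294e+06 m
T = 2*pi*sqrt(r^3/mu) = 2*pi*sqrt(8.3784012e+20 / 3.986e14)
T = 9109.4425 s = 151.8240 min

151.8240 minutes


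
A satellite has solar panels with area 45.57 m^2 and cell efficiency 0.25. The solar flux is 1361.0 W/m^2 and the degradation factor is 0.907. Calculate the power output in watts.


P = area * eta * S * degradation
P = 45.57 * 0.25 * 1361.0 * 0.907
P = 14063.2096 W

14063.2096 W


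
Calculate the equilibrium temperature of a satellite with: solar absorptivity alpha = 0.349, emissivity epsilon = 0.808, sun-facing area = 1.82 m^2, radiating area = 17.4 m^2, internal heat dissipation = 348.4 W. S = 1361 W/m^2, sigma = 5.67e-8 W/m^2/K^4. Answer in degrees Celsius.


Numerator = alpha*S*A_sun + Q_int = 0.349*1361*1.82 + 348.4 = 1212.8800 W
Denominator = eps*sigma*A_rad = 0.808*5.67e-8*17.4 = 7.9715664e-07 W/K^4
T^4 = 1.5215077e+09 K^4
T = 197.5007 K = -75.6493 C

-75.6493 degrees Celsius


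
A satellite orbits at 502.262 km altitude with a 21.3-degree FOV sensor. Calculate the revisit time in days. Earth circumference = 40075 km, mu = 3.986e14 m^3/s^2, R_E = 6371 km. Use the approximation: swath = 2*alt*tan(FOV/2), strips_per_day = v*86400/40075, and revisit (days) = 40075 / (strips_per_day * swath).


swath = 2*502.262*tan(0.1858776) = 188.8990 km
v = sqrt(mu/r) = 7615.3032 m/s = 7.6153 km/s
strips/day = v*86400/40075 = 7.6153*86400/40075 = 16.4183
coverage/day = strips * swath = 16.4183 * 188.8990 = 3101.3952 km
revisit = 40075 / 3101.3952 = 12.9216 days

12.9216 days


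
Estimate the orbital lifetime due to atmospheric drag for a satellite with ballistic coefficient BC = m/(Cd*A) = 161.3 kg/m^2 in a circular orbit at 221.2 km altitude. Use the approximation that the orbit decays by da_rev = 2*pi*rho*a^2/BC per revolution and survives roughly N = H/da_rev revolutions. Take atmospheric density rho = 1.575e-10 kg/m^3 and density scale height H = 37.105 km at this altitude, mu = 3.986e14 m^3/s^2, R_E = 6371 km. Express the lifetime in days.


a = R_E + alt = 6592.2000 km = 6.5922e+06 m
da_rev = 2*pi*rho*a^2/BC = 2*pi*1.575e-10*(6.5922e+06)^2/161.3 = 266.616369 m per revolution
N = H/da_rev = 37105.0000 m / 266.616369 m = 139.1700 revolutions
P = 2*pi*sqrt(a^3/mu) = 5326.6822 s
lifetime = N*P = 139.1700 * 5326.6822 = 741314.3560 s = 8.5800 days

8.5800 days


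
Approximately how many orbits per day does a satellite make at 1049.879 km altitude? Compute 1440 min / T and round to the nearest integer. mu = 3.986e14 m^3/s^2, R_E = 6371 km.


r = 7.420879e+06 m
T = 2*pi*sqrt(r^3/mu) = 6362.0085 s = 106.0335 min
revs/day = 1440 / 106.0335 = 13.5806
Rounded: 14 revolutions per day

14 revolutions per day


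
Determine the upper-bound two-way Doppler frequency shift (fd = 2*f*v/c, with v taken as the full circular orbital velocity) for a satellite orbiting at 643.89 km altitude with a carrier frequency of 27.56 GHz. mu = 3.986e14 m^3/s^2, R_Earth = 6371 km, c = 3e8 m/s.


r = 7.01489e+06 m
v = sqrt(mu/r) = 7538.0361 m/s (worst-case radial velocity)
f = 27.56 GHz = 2.756e+10 Hz
fd = 2*f*v/c = 2*2.756e+10*7538.0361/3.0e+08
fd = 1.3849885e+06 Hz

1.3850e+06 Hz


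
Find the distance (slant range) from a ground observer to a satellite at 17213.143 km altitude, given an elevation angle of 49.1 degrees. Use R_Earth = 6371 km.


h = 17213.143 km, el = 49.1 deg
d = -R_E*sin(el) + sqrt((R_E*sin(el))^2 + 2*R_E*h + h^2)
d = -6371.0000*sin(0.8569567) + sqrt((6371.0000*0.7558535)^2 + 2*6371.0000*17213.143 + 17213.143^2)
d = 18396.7734 km

18396.7734 km


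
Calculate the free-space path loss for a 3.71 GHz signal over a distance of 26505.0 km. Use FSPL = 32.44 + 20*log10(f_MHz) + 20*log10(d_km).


f = 3.71 GHz = 3710.0000 MHz
d = 26505.0 km
FSPL = 32.44 + 20*log10(3710.0000) + 20*log10(26505.0)
FSPL = 32.44 + 71.3875 + 88.4666
FSPL = 192.2940 dB

192.2940 dB


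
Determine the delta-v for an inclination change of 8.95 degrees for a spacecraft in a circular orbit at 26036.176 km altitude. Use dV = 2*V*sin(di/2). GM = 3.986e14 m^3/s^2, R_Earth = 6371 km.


r = 32407.1760 km = 3.2407176e+07 m
V = sqrt(mu/r) = 3507.0992 m/s
di = 8.95 deg = 0.156207 rad
dV = 2*V*sin(di/2) = 2*3507.0992*sin(0.07810348)
dV = 547.2765 m/s = 0.5472765 km/s

0.5473 km/s


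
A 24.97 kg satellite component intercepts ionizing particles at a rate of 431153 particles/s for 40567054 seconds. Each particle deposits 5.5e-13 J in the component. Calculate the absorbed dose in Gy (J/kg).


Total energy deposited = rate * time * E_per
  = 431153 * 40567054 * 5.5e-13 = 9.6198 J
Dose = E_total / mass = 9.6198 / 24.97
Dose = 0.3852557 Gy

0.3853 Gy


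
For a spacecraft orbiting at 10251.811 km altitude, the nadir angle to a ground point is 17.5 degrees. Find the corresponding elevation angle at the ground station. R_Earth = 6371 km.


r = R_E + alt = 16622.8110 km
Law of sines in the satellite / Earth-center / ground-point triangle:
  sin(nadir)/R_E = sin(90 + el)/r  =>  cos(el) = (r/R_E)*sin(nadir)
cos(el) = (16622.8110 / 6371.0000) * sin(17.5 deg) = 0.7845826
el = arccos(0.7845826) = 38.3179 deg
(Earth-central angle = 90 - nadir - el = 34.1821 deg)

38.3179 degrees


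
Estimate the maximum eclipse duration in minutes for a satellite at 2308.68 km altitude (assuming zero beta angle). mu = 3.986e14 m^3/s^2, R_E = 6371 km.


r = 8679.6800 km
T = 134.1268 min
Eclipse fraction = arcsin(R_E/r)/pi = arcsin(6371.0000/8679.6800)/pi
= arcsin(0.7340132)/pi = 0.262355
Eclipse duration = 0.262355 * 134.1268 = 35.1888 min

35.1888 minutes


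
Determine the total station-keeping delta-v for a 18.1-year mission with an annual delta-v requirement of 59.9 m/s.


dV = rate * years = 59.9 * 18.1
dV = 1084.1900 m/s

1084.1900 m/s


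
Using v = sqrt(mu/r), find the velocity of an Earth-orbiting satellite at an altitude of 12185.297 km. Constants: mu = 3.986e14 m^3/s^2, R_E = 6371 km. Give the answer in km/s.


r = R_E + alt = 6371.0 + 12185.297 = 18556.2970 km = 1.8556297e+07 m
v = sqrt(mu/r) = sqrt(3.986e14 / 1.8556297e+07) = 4634.7145 m/s = 4.6347 km/s

4.6347 km/s


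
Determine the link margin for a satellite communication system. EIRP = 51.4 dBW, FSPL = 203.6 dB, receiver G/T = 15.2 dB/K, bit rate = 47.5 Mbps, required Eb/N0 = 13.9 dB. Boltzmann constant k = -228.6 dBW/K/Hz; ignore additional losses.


C/N0 = EIRP - FSPL + G/T - k = 51.4 - 203.6 + 15.2 - (-228.6)
C/N0 = 91.6000 dB-Hz
R_b = 47.5 Mbps = 4.75e+07 bps -> 10*log10(R_b) = 76.7669 dB-Hz
Eb/N0 = C/N0 - 10*log10(R_b) = 91.6000 - 76.7669 = 14.8331 dB
Margin = Eb/N0 - Eb/N0_req = 14.8331 - 13.9 = 0.9330639 dB (link closes)

0.9331 dB


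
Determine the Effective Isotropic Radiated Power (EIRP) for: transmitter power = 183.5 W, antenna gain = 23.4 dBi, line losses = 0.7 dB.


Pt = 183.5 W = 22.6364 dBW
EIRP = Pt_dBW + Gt - losses = 22.6364 + 23.4 - 0.7 = 45.3364 dBW

45.3364 dBW


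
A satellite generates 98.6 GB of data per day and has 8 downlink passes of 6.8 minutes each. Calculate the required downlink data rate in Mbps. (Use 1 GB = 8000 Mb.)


total contact time = 8 * 6.8 * 60 = 3264.0000 s
data = 98.6 GB = 788800.0000 Mb
rate = 788800.0000 / 3264.0000 = 241.6667 Mbps

241.6667 Mbps


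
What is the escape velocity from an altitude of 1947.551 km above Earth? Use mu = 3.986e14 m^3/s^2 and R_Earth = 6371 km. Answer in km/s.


r = 6371.0 + 1947.551 = 8318.5510 km = 8.318551e+06 m
v_esc = sqrt(2*mu/r) = sqrt(2*3.986e14 / 8.318551e+06)
v_esc = 9789.4841 m/s = 9.7895 km/s

9.7895 km/s


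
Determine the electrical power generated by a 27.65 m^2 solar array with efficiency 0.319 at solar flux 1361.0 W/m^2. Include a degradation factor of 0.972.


P = area * eta * S * degradation
P = 27.65 * 0.319 * 1361.0 * 0.972
P = 11668.3705 W

11668.3705 W


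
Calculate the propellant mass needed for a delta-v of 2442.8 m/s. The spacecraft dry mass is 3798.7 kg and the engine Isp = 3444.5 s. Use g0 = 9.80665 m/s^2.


ve = Isp * g0 = 3444.5 * 9.80665 = 33779.005925 m/s
mass ratio = exp(dv/ve) = exp(2442.8/33779.005925) = 1.07499618
m_prop = m_dry * (mr - 1) = 3798.7 * (1.07499618 - 1)
m_prop = 284.8880 kg

284.8880 kg


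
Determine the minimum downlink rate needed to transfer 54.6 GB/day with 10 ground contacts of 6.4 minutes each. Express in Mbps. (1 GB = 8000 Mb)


total contact time = 10 * 6.4 * 60 = 3840.0000 s
data = 54.6 GB = 436800.0000 Mb
rate = 436800.0000 / 3840.0000 = 113.7500 Mbps

113.7500 Mbps


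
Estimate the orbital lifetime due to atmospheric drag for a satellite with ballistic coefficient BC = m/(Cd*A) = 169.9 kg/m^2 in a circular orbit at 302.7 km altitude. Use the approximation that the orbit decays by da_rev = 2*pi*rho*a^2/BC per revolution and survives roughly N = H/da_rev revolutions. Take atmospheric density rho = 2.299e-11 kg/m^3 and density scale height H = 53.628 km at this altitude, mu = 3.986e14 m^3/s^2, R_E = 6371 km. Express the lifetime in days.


a = R_E + alt = 6673.7000 km = 6.6737e+06 m
da_rev = 2*pi*rho*a^2/BC = 2*pi*2.299e-11*(6.6737e+06)^2/169.9 = 37.866819 m per revolution
N = H/da_rev = 53628.0000 m / 37.866819 m = 1416.2267 revolutions
P = 2*pi*sqrt(a^3/mu) = 5425.7683 s
lifetime = N*P = 1416.2267 * 5425.7683 = 7.6841179e+06 s = 88.9366 days

88.9366 days


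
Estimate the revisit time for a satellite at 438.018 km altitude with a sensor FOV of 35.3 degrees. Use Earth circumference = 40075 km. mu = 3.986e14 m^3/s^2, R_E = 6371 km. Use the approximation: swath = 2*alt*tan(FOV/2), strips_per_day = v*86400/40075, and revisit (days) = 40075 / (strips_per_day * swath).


swath = 2*438.018*tan(0.3080506) = 278.7366 km
v = sqrt(mu/r) = 7651.1445 m/s = 7.6511 km/s
strips/day = v*86400/40075 = 7.6511*86400/40075 = 16.4955
coverage/day = strips * swath = 16.4955 * 278.7366 = 4597.9122 km
revisit = 40075 / 4597.9122 = 8.7159 days

8.7159 days


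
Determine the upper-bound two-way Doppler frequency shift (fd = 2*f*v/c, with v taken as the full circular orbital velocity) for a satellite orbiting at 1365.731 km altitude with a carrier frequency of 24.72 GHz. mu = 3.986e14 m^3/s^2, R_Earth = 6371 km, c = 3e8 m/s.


r = 7.736731e+06 m
v = sqrt(mu/r) = 7177.7760 m/s (worst-case radial velocity)
f = 24.72 GHz = 2.472e+10 Hz
fd = 2*f*v/c = 2*2.472e+10*7177.7760/3.0e+08
fd = 1.1828975e+06 Hz

1.1829e+06 Hz


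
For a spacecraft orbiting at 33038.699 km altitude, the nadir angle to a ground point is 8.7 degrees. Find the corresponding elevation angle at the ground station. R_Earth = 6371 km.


r = R_E + alt = 39409.6990 km
Law of sines in the satellite / Earth-center / ground-point triangle:
  sin(nadir)/R_E = sin(90 + el)/r  =>  cos(el) = (r/R_E)*sin(nadir)
cos(el) = (39409.6990 / 6371.0000) * sin(8.7 deg) = 0.9356684
el = arccos(0.9356684) = 20.6636 deg
(Earth-central angle = 90 - nadir - el = 60.6364 deg)

20.6636 degrees


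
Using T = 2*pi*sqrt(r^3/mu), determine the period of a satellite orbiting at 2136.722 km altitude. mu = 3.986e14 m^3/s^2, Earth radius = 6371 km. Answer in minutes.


r = 8507.7220 km = 8.507722e+06 m
T = 2*pi*sqrt(r^3/mu) = 2*pi*sqrt(6.1580026e+20 / 3.986e14)
T = 7809.6426 s = 130.1607 min

130.1607 minutes


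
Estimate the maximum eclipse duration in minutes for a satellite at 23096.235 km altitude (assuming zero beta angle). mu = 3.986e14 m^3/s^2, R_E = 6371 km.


r = 29467.2350 km
T = 839.0137 min
Eclipse fraction = arcsin(R_E/r)/pi = arcsin(6371.0000/29467.2350)/pi
= arcsin(0.2162062)/pi = 0.06936836
Eclipse duration = 0.06936836 * 839.0137 = 58.2010 min

58.2010 minutes


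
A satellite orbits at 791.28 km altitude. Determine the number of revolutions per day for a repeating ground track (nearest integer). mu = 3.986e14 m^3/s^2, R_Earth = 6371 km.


r = 7.16228e+06 m
T = 2*pi*sqrt(r^3/mu) = 6032.3727 s = 100.5395 min
revs/day = 1440 / 100.5395 = 14.3227
Rounded: 14 revolutions per day

14 revolutions per day


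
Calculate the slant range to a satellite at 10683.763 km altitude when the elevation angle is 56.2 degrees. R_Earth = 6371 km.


h = 10683.763 km, el = 56.2 deg
d = -R_E*sin(el) + sqrt((R_E*sin(el))^2 + 2*R_E*h + h^2)
d = -6371.0000*sin(0.980875) + sqrt((6371.0000*0.8309845)^2 + 2*6371.0000*10683.763 + 10683.763^2)
d = 11388.2401 km

11388.2401 km


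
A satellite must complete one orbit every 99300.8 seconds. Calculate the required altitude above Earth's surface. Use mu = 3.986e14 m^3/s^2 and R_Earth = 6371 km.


T = 99300.8 s
r = (mu*T^2/(4*pi^2))^(1/3) = (3.986e14 * 99300.8^2 / (4*pi^2))^(1/3)
r = 4.6347646e+07 m = 46347.6463 km
alt = r - R_E = 46347.6463 - 6371 = 39976.6463 km

39976.6463 km


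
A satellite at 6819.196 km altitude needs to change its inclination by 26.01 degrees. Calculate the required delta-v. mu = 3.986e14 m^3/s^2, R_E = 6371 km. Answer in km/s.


r = 13190.1960 km = 1.3190196e+07 m
V = sqrt(mu/r) = 5497.2188 m/s
di = 26.01 deg = 0.4539601 rad
dV = 2*V*sin(di/2) = 2*5497.2188*sin(0.2269801)
dV = 2474.1452 m/s = 2.4741 km/s

2.4741 km/s


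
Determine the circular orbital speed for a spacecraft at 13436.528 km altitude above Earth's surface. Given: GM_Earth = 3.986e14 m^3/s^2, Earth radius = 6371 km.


r = R_E + alt = 6371.0 + 13436.528 = 19807.5280 km = 1.9807528e+07 m
v = sqrt(mu/r) = sqrt(3.986e14 / 1.9807528e+07) = 4485.9405 m/s = 4.4859 km/s

4.4859 km/s


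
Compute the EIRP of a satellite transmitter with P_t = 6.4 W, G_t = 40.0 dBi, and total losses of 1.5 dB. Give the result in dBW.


Pt = 6.4 W = 8.0618 dBW
EIRP = Pt_dBW + Gt - losses = 8.0618 + 40.0 - 1.5 = 46.5618 dBW

46.5618 dBW


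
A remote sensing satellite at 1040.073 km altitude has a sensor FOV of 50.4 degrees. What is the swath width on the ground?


FOV = 50.4 deg = 0.8796459 rad
swath = 2 * alt * tan(FOV/2) = 2 * 1040.073 * tan(0.439823)
swath = 2 * 1040.073 * 0.4705643
swath = 978.8424 km

978.8424 km


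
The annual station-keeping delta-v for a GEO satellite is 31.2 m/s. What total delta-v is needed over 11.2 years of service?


dV = rate * years = 31.2 * 11.2
dV = 349.4400 m/s

349.4400 m/s


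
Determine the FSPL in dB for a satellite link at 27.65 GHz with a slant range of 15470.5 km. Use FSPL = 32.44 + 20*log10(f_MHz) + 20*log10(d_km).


f = 27.65 GHz = 27650.0000 MHz
d = 15470.5 km
FSPL = 32.44 + 20*log10(27650.0000) + 20*log10(15470.5)
FSPL = 32.44 + 88.8339 + 83.7901
FSPL = 205.0640 dB

205.0640 dB


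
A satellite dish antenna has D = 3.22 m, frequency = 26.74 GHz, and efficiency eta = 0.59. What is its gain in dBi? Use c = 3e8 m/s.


lambda = c/f = 3e8 / 2.674e+10 = 0.01121915 m
G = eta*(pi*D/lambda)^2 = 0.59*(pi*3.22/0.01121915)^2
G = 479671.3691 (linear)
G = 10*log10(479671.3691) = 56.8094 dBi

56.8094 dBi


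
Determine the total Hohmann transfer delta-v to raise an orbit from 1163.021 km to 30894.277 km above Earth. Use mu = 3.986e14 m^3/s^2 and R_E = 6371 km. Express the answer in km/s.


r1 = 7534.0210 km = 7.534021e+06 m
r2 = 37265.2770 km = 3.7265277e+07 m
dv1 = sqrt(mu/r1)*(sqrt(2*r2/(r1+r2)) - 1) = 2108.1162 m/s
dv2 = sqrt(mu/r2)*(1 - sqrt(2*r1/(r1+r2))) = 1373.7710 m/s
total dv = |dv1| + |dv2| = 2108.1162 + 1373.7710 = 3481.8872 m/s = 3.4819 km/s

3.4819 km/s


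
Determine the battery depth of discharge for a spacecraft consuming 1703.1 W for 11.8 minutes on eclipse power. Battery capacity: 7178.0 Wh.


E_used = P * t / 60 = 1703.1 * 11.8 / 60 = 334.9430 Wh
DOD = E_used / E_total * 100 = 334.9430 / 7178.0 * 100
DOD = 4.6662 %

4.6662 %


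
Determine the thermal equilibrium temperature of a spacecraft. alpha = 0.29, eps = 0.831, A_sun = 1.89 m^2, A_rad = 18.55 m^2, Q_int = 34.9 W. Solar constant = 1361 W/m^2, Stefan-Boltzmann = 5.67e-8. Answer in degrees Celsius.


Numerator = alpha*S*A_sun + Q_int = 0.29*1361*1.89 + 34.9 = 780.8641 W
Denominator = eps*sigma*A_rad = 0.831*5.67e-8*18.55 = 8.7403333e-07 W/K^4
T^4 = 8.9340311e+08 K^4
T = 172.8868 K = -100.2632 C

-100.2632 degrees Celsius


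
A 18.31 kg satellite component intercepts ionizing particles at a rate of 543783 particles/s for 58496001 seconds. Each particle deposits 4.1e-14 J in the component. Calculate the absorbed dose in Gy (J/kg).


Total energy deposited = rate * time * E_per
  = 543783 * 58496001 * 4.1e-14 = 1.3042 J
Dose = E_total / mass = 1.3042 / 18.31
Dose = 0.07122744 Gy

0.0712 Gy


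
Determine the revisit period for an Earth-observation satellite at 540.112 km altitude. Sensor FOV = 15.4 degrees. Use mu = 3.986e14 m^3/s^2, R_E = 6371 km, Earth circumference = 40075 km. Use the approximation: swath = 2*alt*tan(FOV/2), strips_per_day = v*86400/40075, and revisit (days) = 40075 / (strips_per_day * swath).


swath = 2*540.112*tan(0.1343904) = 146.0520 km
v = sqrt(mu/r) = 7594.4212 m/s = 7.5944 km/s
strips/day = v*86400/40075 = 7.5944*86400/40075 = 16.3733
coverage/day = strips * swath = 16.3733 * 146.0520 = 2391.3462 km
revisit = 40075 / 2391.3462 = 16.7583 days

16.7583 days


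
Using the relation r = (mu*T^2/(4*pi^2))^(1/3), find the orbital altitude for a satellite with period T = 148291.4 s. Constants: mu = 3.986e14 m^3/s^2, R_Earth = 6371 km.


T = 148291.4 s
r = (mu*T^2/(4*pi^2))^(1/3) = (3.986e14 * 148291.4^2 / (4*pi^2))^(1/3)
r = 6.0553116e+07 m = 60553.1160 km
alt = r - R_E = 60553.1160 - 6371 = 54182.1160 km

54182.1160 km


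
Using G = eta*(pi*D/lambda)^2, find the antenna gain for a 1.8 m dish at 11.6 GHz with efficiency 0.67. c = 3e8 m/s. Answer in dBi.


lambda = c/f = 3e8 / 1.16e+10 = 0.02586207 m
G = eta*(pi*D/lambda)^2 = 0.67*(pi*1.8/0.02586207)^2
G = 32032.6617 (linear)
G = 10*log10(32032.6617) = 45.0559 dBi

45.0559 dBi


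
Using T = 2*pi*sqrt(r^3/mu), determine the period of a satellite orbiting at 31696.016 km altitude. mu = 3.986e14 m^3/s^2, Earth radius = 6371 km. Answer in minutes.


r = 38067.0160 km = 3.8067016e+07 m
T = 2*pi*sqrt(r^3/mu) = 2*pi*sqrt(5.5162826e+22 / 3.986e14)
T = 73915.3220 s = 1231.9220 min

1231.9220 minutes


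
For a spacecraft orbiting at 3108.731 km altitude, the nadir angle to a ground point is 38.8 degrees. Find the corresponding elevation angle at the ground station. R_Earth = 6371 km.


r = R_E + alt = 9479.7310 km
Law of sines in the satellite / Earth-center / ground-point triangle:
  sin(nadir)/R_E = sin(90 + el)/r  =>  cos(el) = (r/R_E)*sin(nadir)
cos(el) = (9479.7310 / 6371.0000) * sin(38.8 deg) = 0.9323553
el = arccos(0.9323553) = 21.1950 deg
(Earth-central angle = 90 - nadir - el = 30.0050 deg)

21.1950 degrees


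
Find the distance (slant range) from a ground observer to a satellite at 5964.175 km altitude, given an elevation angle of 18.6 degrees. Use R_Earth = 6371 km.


h = 5964.175 km, el = 18.6 deg
d = -R_E*sin(el) + sqrt((R_E*sin(el))^2 + 2*R_E*h + h^2)
d = -6371.0000*sin(0.3246312) + sqrt((6371.0000*0.3189593)^2 + 2*6371.0000*5964.175 + 5964.175^2)
d = 8724.1312 km

8724.1312 km


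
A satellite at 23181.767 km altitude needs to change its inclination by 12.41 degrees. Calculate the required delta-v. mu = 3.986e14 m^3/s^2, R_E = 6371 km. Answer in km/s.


r = 29552.7670 km = 2.9552767e+07 m
V = sqrt(mu/r) = 3672.5657 m/s
di = 12.41 deg = 0.2165954 rad
dV = 2*V*sin(di/2) = 2*3672.5657*sin(0.1082977)
dV = 793.9067 m/s = 0.7939067 km/s

0.7939 km/s


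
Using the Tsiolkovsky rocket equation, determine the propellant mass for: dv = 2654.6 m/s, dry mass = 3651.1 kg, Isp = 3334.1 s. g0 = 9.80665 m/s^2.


ve = Isp * g0 = 3334.1 * 9.80665 = 32696.351765 m/s
mass ratio = exp(dv/ve) = exp(2654.6/32696.351765) = 1.08457639
m_prop = m_dry * (mr - 1) = 3651.1 * (1.08457639 - 1)
m_prop = 308.7969 kg

308.7969 kg
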